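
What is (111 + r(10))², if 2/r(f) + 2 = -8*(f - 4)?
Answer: 7695076/625 ≈ 12312.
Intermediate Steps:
r(f) = 2/(30 - 8*f) (r(f) = 2/(-2 - 8*(f - 4)) = 2/(-2 - 8*(-4 + f)) = 2/(-2 + (32 - 8*f)) = 2/(30 - 8*f))
(111 + r(10))² = (111 - 1/(-15 + 4*10))² = (111 - 1/(-15 + 40))² = (111 - 1/25)² = (2774/25)² = 7695076/625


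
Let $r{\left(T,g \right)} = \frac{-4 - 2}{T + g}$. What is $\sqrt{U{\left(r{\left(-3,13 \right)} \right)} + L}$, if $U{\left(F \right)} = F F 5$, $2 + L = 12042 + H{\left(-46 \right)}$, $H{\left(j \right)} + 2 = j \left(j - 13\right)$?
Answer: $\frac{\sqrt{368845}}{5} \approx 121.47$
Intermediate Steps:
$r{\left(T,g \right)} = - \frac{6}{T + g}$
$H{\left(j \right)} = -2 + j \left(-13 + j\right)$ ($H{\left(j \right)} = -2 + j \left(j - 13\right) = -2 + j \left(-13 + j\right)$)
$L = 14752$ ($L = -2 + \left(12042 - \left(-596 - 2116\right)\right) = -2 + \left(12042 + \left(-2 + 2116 + 598\right)\right) = -2 + \left(12042 + 2712\right) = -2 + 14754 = 14752$)
$U{\left(F \right)} = 5 F^{2}$ ($U{\left(F \right)} = F^{2} \cdot 5 = 5 F^{2}$)
$\sqrt{U{\left(r{\left(-3,13 \right)} \right)} + L} = \sqrt{5 \left(- \frac{6}{-3 + 13}\right)^{2} + 14752} = \sqrt{5 \left(- \frac{6}{10}\right)^{2} + 14752} = \sqrt{5 \left(\left(-6\right) \frac{1}{10}\right)^{2} + 14752} = \sqrt{5 \left(- \frac{3}{5}\right)^{2} + 14752} = \sqrt{5 \cdot \frac{9}{25} + 14752} = \sqrt{\frac{9}{5} + 14752} = \sqrt{\frac{73769}{5}} = \frac{\sqrt{368845}}{5}$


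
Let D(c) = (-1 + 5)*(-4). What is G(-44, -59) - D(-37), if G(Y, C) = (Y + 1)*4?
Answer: -156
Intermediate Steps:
G(Y, C) = 4 + 4*Y (G(Y, C) = (1 + Y)*4 = 4 + 4*Y)
D(c) = -16 (D(c) = 4*(-4) = -16)
G(-44, -59) - D(-37) = (4 + 4*(-44)) - 1*(-16) = (4 - 176) + 16 = -172 + 16 = -156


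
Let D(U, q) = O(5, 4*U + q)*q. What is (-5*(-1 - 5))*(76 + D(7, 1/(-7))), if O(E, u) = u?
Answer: 105870/49 ≈ 2160.6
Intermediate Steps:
D(U, q) = q*(q + 4*U) (D(U, q) = (4*U + q)*q = (q + 4*U)*q = q*(q + 4*U))
(-5*(-1 - 5))*(76 + D(7, 1/(-7))) = (-5*(-1 - 5))*(76 + (1/(-7) + 4*7)/(-7)) = (-5*(-6))*(76 - (-1/7 + 28)/7) = 30*(76 - 1/7*195/7) = 30*(76 - 195/49) = 30*(3529/49) = 105870/49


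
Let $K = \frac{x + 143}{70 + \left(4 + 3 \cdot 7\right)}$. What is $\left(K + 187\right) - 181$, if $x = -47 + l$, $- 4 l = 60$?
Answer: $\frac{651}{95} \approx 6.8526$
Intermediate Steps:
$l = -15$ ($l = \left(- \frac{1}{4}\right) 60 = -15$)
$x = -62$ ($x = -47 - 15 = -62$)
$K = \frac{81}{95}$ ($K = \frac{-62 + 143}{70 + \left(4 + 3 \cdot 7\right)} = \frac{81}{70 + \left(4 + 21\right)} = \frac{81}{70 + 25} = \frac{81}{95} \approx 0.85263$)
$\left(K + 187\right) - 181 = \left(\frac{81}{95} + 187\right) - 181 = \frac{17846}{95} - 181 = \frac{651}{95}$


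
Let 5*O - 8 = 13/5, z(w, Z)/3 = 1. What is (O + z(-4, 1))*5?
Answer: 128/5 ≈ 25.600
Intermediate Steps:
z(w, Z) = 3 (z(w, Z) = 3*1 = 3)
O = 53/25 (O = 8/5 + (13/5)/5 = 8/5 + (13*(⅕))/5 = 8/5 + (⅕)*(13/5) = 8/5 + 13/25 = 53/25 ≈ 2.1200)
(O + z(-4, 1))*5 = (53/25 + 3)*5 = (128/25)*5 = 128/5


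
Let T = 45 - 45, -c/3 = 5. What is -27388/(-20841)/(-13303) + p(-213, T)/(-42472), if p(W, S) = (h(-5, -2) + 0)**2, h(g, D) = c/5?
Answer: -3658453543/11775269538456 ≈ -0.00031069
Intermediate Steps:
c = -15 (c = -3*5 = -15)
h(g, D) = -3 (h(g, D) = -15/5 = -15*1/5 = -3)
T = 0
p(W, S) = 9 (p(W, S) = (-3 + 0)**2 = (-3)**2 = 9)
-27388/(-20841)/(-13303) + p(-213, T)/(-42472) = -27388/(-20841)/(-13303) + 9/(-42472) = -27388*(-1/20841)*(-1/13303) + 9*(-1/42472) = (27388/20841)*(-1/13303) - 9/42472 = -27388/277247823 - 9/42472 = -3658453543/11775269538456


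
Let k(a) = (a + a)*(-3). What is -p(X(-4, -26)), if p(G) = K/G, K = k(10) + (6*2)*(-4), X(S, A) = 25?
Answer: 108/25 ≈ 4.3200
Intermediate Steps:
k(a) = -6*a (k(a) = (2*a)*(-3) = -6*a)
K = -108 (K = -6*10 + (6*2)*(-4) = -60 + 12*(-4) = -60 - 48 = -108)
p(G) = -108/G
-p(X(-4, -26)) = -(-108)/25 = -1*(-108/25) = 108/25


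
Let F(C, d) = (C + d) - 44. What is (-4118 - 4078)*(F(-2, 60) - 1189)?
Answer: 9630300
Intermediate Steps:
F(C, d) = -44 + C + d
(-4118 - 4078)*(F(-2, 60) - 1189) = (-4118 - 4078)*((-44 - 2 + 60) - 1189) = -8196*(14 - 1189) = -8196*(-1175) = 9630300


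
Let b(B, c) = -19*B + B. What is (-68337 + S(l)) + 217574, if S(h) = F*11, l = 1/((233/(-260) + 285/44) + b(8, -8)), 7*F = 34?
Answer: 1045033/7 ≈ 1.4929e+5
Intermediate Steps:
F = 34/7 (F = (⅐)*34 = 34/7 ≈ 4.8571)
b(B, c) = -18*B
l = -1430/197939 (l = 1/((233/(-260) + 285/44) - 18*8) = 1/((233*(-1/260) + 285*(1/44)) - 144) = 1/((-233/260 + 285/44) - 144) = 1/(7981/1430 - 144) = 1/(-197939/1430) = -1430/197939 ≈ -0.0072244)
S(h) = 374/7 (S(h) = (34/7)*11 = 374/7)
(-68337 + S(l)) + 217574 = (-68337 + 374/7) + 217574 = -477985/7 + 217574 = 1045033/7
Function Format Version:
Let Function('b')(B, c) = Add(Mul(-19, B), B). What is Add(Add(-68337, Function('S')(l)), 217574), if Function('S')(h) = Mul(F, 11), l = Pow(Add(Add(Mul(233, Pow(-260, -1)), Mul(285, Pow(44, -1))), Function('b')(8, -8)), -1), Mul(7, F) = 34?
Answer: Rational(1045033, 7) ≈ 1.4929e+5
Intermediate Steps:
F = Rational(34, 7) (F = Mul(Rational(1, 7), 34) = Rational(34, 7) ≈ 4.8571)
Function('b')(B, c) = Mul(-18, B)
l = Rational(-1430, 197939) (l = Pow(Add(Add(Mul(233, Pow(-260, -1)), Mul(285, Pow(44, -1))), Mul(-18, 8)), -1) = Pow(Add(Add(Mul(233, Rational(-1, 260)), Mul(285, Rational(1, 44))), -144), -1) = Pow(Add(Add(Rational(-233, 260), Rational(285, 44)), -144), -1) = Pow(Add(Rational(7981, 1430), -144), -1) = Pow(Rational(-197939, 1430), -1) = Rational(-1430, 197939) ≈ -0.0072244)
Function('S')(h) = Rational(374, 7) (Function('S')(h) = Mul(Rational(34, 7), 11) = Rational(374, 7))
Add(Add(-68337, Function('S')(l)), 217574) = Add(Add(-68337, Rational(374, 7)), 217574) = Add(Rational(-477985, 7), 217574) = Rational(1045033, 7)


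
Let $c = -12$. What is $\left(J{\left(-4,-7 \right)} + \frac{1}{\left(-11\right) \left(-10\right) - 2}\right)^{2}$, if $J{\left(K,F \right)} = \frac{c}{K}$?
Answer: $\frac{105625}{11664} \approx 9.0556$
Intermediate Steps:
$J{\left(K,F \right)} = - \frac{12}{K}$
$\left(J{\left(-4,-7 \right)} + \frac{1}{\left(-11\right) \left(-10\right) - 2}\right)^{2} = \left(- \frac{12}{-4} + \frac{1}{\left(-11\right) \left(-10\right) - 2}\right)^{2} = \left(\left(-12\right) \left(- \frac{1}{4}\right) + \frac{1}{110 - 2}\right)^{2} = \left(3 + \frac{1}{108}\right)^{2} = \left(\frac{325}{108}\right)^{2} = \frac{105625}{11664}$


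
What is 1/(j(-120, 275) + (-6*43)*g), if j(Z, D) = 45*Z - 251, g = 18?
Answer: -1/10295 ≈ -9.7134e-5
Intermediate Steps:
j(Z, D) = -251 + 45*Z
1/(j(-120, 275) + (-6*43)*g) = 1/((-251 + 45*(-120)) - 6*43*18) = 1/((-251 - 5400) - 258*18) = 1/(-5651 - 4644) = 1/(-10295) = -1/10295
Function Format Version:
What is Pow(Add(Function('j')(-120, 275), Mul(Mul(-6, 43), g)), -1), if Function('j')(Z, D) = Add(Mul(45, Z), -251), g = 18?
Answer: Rational(-1, 10295) ≈ -9.7134e-5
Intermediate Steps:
Function('j')(Z, D) = Add(-251, Mul(45, Z))
Pow(Add(Function('j')(-120, 275), Mul(Mul(-6, 43), g)), -1) = Pow(Add(Add(-251, Mul(45, -120)), Mul(Mul(-6, 43), 18)), -1) = Pow(Add(Add(-251, -5400), Mul(-258, 18)), -1) = Pow(Add(-5651, -4644), -1) = Pow(-10295, -1) = Rational(-1, 10295)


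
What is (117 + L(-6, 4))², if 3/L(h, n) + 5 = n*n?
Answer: 1664100/121 ≈ 13753.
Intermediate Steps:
L(h, n) = 3/(-5 + n²) (L(h, n) = 3/(-5 + n*n) = 3/(-5 + n²))
(117 + L(-6, 4))² = (117 + 3/(-5 + 4²))² = (117 + 3/(-5 + 16))² = (117 + 3/11)² = (1290/11)² = 1664100/121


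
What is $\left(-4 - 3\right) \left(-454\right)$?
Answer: $3178$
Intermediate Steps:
$\left(-4 - 3\right) \left(-454\right) = \left(-7\right) \left(-454\right) = 3178$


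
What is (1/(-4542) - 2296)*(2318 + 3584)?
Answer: -30774305783/2271 ≈ -1.3551e+7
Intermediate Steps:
(1/(-4542) - 2296)*(2318 + 3584) = (-1/4542 - 2296)*5902 = -10428433/4542*5902 = -30774305783/2271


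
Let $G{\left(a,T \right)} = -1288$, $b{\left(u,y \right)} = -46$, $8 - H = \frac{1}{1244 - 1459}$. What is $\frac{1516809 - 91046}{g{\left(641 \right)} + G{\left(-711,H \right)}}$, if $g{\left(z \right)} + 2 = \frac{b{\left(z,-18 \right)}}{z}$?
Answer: $- \frac{913914083}{826936} \approx -1105.2$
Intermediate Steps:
$H = \frac{1721}{215}$ ($H = 8 - \frac{1}{1244 - 1459} = 8 - \frac{1}{-215} = 8 - - \frac{1}{215} = 8 + \frac{1}{215} = \frac{1721}{215} \approx 8.0047$)
$g{\left(z \right)} = -2 - \frac{46}{z}$
$\frac{1516809 - 91046}{g{\left(641 \right)} + G{\left(-711,H \right)}} = \frac{1516809 - 91046}{\left(-2 - \frac{46}{641}\right) - 1288} = \frac{1425763}{- \frac{1328}{641} - 1288} = \frac{1425763}{- \frac{826936}{641}} = 1425763 \left(- \frac{641}{826936}\right) = - \frac{913914083}{826936}$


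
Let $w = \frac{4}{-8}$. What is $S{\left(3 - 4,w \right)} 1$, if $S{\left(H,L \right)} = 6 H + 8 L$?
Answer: $-10$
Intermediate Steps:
$w = - \frac{1}{2}$ ($w = 4 \left(- \frac{1}{8}\right) = - \frac{1}{2} \approx -0.5$)
$S{\left(3 - 4,w \right)} 1 = \left(6 \left(3 - 4\right) + 8 \left(- \frac{1}{2}\right)\right) 1 = \left(6 \left(3 - 4\right) - 4\right) 1 = \left(6 \left(-1\right) - 4\right) 1 = \left(-6 - 4\right) 1 = \left(-10\right) 1 = -10$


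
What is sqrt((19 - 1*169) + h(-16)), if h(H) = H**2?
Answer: sqrt(106) ≈ 10.296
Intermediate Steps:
sqrt((19 - 1*169) + h(-16)) = sqrt((19 - 1*169) + (-16)**2) = sqrt((19 - 169) + 256) = sqrt(-150 + 256) = sqrt(106)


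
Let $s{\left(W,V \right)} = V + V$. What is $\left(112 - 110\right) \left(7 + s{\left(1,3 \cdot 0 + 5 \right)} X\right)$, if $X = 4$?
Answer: $94$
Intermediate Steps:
$s{\left(W,V \right)} = 2 V$
$\left(112 - 110\right) \left(7 + s{\left(1,3 \cdot 0 + 5 \right)} X\right) = \left(112 - 110\right) \left(7 + 2 \left(3 \cdot 0 + 5\right) 4\right) = 2 \left(7 + 2 \left(0 + 5\right) 4\right) = 2 \left(7 + 2 \cdot 5 \cdot 4\right) = 2 \left(7 + 10 \cdot 4\right) = 2 \left(7 + 40\right) = 2 \cdot 47 = 94$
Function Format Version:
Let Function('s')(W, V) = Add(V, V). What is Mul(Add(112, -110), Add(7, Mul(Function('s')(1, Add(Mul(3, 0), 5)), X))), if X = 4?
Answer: 94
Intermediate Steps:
Function('s')(W, V) = Mul(2, V)
Mul(Add(112, -110), Add(7, Mul(Function('s')(1, Add(Mul(3, 0), 5)), X))) = Mul(Add(112, -110), Add(7, Mul(Mul(2, Add(Mul(3, 0), 5)), 4))) = Mul(2, Add(7, Mul(Mul(2, Add(0, 5)), 4))) = Mul(2, Add(7, Mul(Mul(2, 5), 4))) = Mul(2, Add(7, Mul(10, 4))) = Mul(2, Add(7, 40)) = Mul(2, 47) = 94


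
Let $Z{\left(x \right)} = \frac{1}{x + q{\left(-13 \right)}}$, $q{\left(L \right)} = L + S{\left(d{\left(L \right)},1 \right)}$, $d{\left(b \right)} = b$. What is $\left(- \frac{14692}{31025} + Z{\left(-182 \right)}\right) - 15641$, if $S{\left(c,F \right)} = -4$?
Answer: $- \frac{96570097708}{6173975} \approx -15641.0$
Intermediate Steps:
$q{\left(L \right)} = -4 + L$ ($q{\left(L \right)} = L - 4 = -4 + L$)
$Z{\left(x \right)} = \frac{1}{-17 + x}$ ($Z{\left(x \right)} = \frac{1}{x - 17} = \frac{1}{-17 + x}$)
$\left(- \frac{14692}{31025} + Z{\left(-182 \right)}\right) - 15641 = \left(- \frac{14692}{31025} + \frac{1}{-17 - 182}\right) - 15641 = \left(\left(-14692\right) \frac{1}{31025} + \frac{1}{-199}\right) - 15641 = \left(- \frac{14692}{31025} - \frac{1}{199}\right) - 15641 = - \frac{2954733}{6173975} - 15641 = - \frac{96570097708}{6173975}$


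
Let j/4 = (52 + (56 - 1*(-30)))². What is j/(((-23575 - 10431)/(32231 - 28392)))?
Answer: -146219832/17003 ≈ -8599.7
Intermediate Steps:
j = 76176 (j = 4*(52 + (56 - 1*(-30)))² = 4*(52 + (56 + 30))² = 4*(52 + 86)² = 4*138² = 4*19044 = 76176)
j/(((-23575 - 10431)/(32231 - 28392))) = 76176/(((-23575 - 10431)/(32231 - 28392))) = 76176/((-34006/3839)) = 76176/((-34006*1/3839)) = 76176/(-34006/3839) = 76176*(-3839/34006) = -146219832/17003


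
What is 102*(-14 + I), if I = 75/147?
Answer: -67422/49 ≈ -1376.0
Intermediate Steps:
I = 25/49 (I = 75*(1/147) = 25/49 ≈ 0.51020)
102*(-14 + I) = 102*(-14 + 25/49) = 102*(-661/49) = -67422/49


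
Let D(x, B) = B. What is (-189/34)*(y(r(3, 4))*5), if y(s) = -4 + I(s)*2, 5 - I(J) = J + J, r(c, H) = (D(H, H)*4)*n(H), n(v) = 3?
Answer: 87885/17 ≈ 5169.7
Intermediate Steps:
r(c, H) = 12*H (r(c, H) = (H*4)*3 = (4*H)*3 = 12*H)
I(J) = 5 - 2*J (I(J) = 5 - (J + J) = 5 - 2*J)
y(s) = 6 - 4*s (y(s) = -4 + (5 - 2*s)*2 = -4 + (10 - 4*s) = 6 - 4*s)
(-189/34)*(y(r(3, 4))*5) = (-189/34)*((6 - 48*4)*5) = (-189*1/34)*((6 - 4*48)*5) = -189*(6 - 192)*5/34 = -(-17577)*5/17 = -189/34*(-930) = 87885/17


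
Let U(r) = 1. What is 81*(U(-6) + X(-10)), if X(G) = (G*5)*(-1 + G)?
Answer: 44631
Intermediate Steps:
X(G) = 5*G*(-1 + G) (X(G) = (5*G)*(-1 + G) = 5*G*(-1 + G))
81*(U(-6) + X(-10)) = 81*(1 + 5*(-10)*(-1 - 10)) = 81*(1 + 5*(-10)*(-11)) = 81*(1 + 550) = 81*551 = 44631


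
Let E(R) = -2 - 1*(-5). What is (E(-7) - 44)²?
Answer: 1681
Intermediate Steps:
E(R) = 3 (E(R) = -2 + 5 = 3)
(E(-7) - 44)² = (3 - 44)² = (-41)² = 1681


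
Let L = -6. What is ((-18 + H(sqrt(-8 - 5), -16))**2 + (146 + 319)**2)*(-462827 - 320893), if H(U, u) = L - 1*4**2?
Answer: -170713809000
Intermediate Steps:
H(U, u) = -22 (H(U, u) = -6 - 1*4**2 = -6 - 1*16 = -6 - 16 = -22)
((-18 + H(sqrt(-8 - 5), -16))**2 + (146 + 319)**2)*(-462827 - 320893) = ((-18 - 22)**2 + (146 + 319)**2)*(-462827 - 320893) = ((-40)**2 + 465**2)*(-783720) = (1600 + 216225)*(-783720) = 217825*(-783720) = -170713809000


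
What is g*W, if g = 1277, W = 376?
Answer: 480152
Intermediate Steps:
g*W = 1277*376 = 480152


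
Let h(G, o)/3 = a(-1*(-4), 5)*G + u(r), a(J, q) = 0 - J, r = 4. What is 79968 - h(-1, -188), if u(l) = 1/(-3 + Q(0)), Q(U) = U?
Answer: 79957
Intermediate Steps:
a(J, q) = -J
u(l) = -1/3 (u(l) = 1/(-3 + 0) = 1/(-3) = -1/3)
h(G, o) = -1 - 12*G (h(G, o) = 3*((-(-1)*(-4))*G - 1/3) = 3*((-1*4)*G - 1/3) = 3*(-4*G - 1/3) = 3*(-1/3 - 4*G) = -1 - 12*G)
79968 - h(-1, -188) = 79968 - (-1 - 12*(-1)) = 79968 - (-1 + 12) = 79968 - 1*11 = 79968 - 11 = 79957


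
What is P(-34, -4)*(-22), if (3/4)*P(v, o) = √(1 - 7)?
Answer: -88*I*√6/3 ≈ -71.852*I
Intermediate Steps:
P(v, o) = 4*I*√6/3 (P(v, o) = 4*√(1 - 7)/3 = 4*√(-6)/3 = 4*(I*√6)/3 = 4*I*√6/3)
P(-34, -4)*(-22) = (4*I*√6/3)*(-22) = -88*I*√6/3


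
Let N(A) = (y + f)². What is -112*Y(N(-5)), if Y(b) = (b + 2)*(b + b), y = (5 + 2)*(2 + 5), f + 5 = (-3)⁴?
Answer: -54694500000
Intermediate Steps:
f = 76 (f = -5 + (-3)⁴ = -5 + 81 = 76)
y = 49 (y = 7*7 = 49)
N(A) = 15625 (N(A) = (49 + 76)² = 125² = 15625)
Y(b) = 2*b*(2 + b) (Y(b) = (2 + b)*(2*b) = 2*b*(2 + b))
-112*Y(N(-5)) = -224*15625*(2 + 15625) = -224*15625*15627 = -112*488343750 = -54694500000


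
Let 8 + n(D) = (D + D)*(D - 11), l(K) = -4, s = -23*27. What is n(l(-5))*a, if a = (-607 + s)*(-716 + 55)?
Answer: 90911296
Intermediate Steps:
s = -621
n(D) = -8 + 2*D*(-11 + D) (n(D) = -8 + (D + D)*(D - 11) = -8 + (2*D)*(-11 + D) = -8 + 2*D*(-11 + D))
a = 811708 (a = (-607 - 621)*(-716 + 55) = -1228*(-661) = 811708)
n(l(-5))*a = (-8 - 22*(-4) + 2*(-4)²)*811708 = (-8 + 88 + 2*16)*811708 = (-8 + 88 + 32)*811708 = 112*811708 = 90911296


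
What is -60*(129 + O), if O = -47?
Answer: -4920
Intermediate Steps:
-60*(129 + O) = -60*(129 - 47) = -60*82 = -4920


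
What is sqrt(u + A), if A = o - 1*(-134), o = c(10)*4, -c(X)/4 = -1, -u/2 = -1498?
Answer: 11*sqrt(26) ≈ 56.089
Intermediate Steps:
u = 2996 (u = -2*(-1498) = 2996)
c(X) = 4 (c(X) = -4*(-1) = 4)
o = 16 (o = 4*4 = 16)
A = 150 (A = 16 - 1*(-134) = 16 + 134 = 150)
sqrt(u + A) = sqrt(2996 + 150) = sqrt(3146) = 11*sqrt(26)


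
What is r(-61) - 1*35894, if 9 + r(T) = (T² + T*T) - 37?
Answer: -28498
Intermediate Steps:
r(T) = -46 + 2*T² (r(T) = -9 + ((T² + T*T) - 37) = -9 + ((T² + T²) - 37) = -9 + (2*T² - 37) = -9 + (-37 + 2*T²) = -46 + 2*T²)
r(-61) - 1*35894 = (-46 + 2*(-61)²) - 1*35894 = (-46 + 2*3721) - 35894 = (-46 + 7442) - 35894 = 7396 - 35894 = -28498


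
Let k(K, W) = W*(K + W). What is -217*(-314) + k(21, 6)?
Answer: 68300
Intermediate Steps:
-217*(-314) + k(21, 6) = -217*(-314) + 6*(21 + 6) = 68138 + 6*27 = 68138 + 162 = 68300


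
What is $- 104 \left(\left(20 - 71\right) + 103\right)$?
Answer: $-5408$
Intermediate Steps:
$- 104 \left(\left(20 - 71\right) + 103\right) = - 104 \left(-51 + 103\right) = \left(-104\right) 52 = -5408$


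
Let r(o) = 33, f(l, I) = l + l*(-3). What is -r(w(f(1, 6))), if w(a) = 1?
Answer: -33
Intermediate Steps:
f(l, I) = -2*l (f(l, I) = l - 3*l = -2*l)
-r(w(f(1, 6))) = -1*33 = -33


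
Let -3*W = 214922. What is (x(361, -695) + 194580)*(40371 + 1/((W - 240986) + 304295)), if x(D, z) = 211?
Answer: 196558366403322/24995 ≈ 7.8639e+9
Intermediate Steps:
W = -214922/3 (W = -⅓*214922 = -214922/3 ≈ -71641.)
(x(361, -695) + 194580)*(40371 + 1/((W - 240986) + 304295)) = (211 + 194580)*(40371 + 1/((-214922/3 - 240986) + 304295)) = 194791*(40371 + 1/(-937880/3 + 304295)) = 194791*(40371 + 1/(-24995/3)) = 194791*(40371 - 3/24995) = 194791*(1009073142/24995) = 196558366403322/24995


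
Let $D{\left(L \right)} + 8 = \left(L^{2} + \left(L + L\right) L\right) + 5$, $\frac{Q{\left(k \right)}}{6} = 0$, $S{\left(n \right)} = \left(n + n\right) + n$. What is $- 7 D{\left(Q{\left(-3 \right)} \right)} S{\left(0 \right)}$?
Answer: $0$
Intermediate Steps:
$S{\left(n \right)} = 3 n$ ($S{\left(n \right)} = 2 n + n = 3 n$)
$Q{\left(k \right)} = 0$ ($Q{\left(k \right)} = 6 \cdot 0 = 0$)
$D{\left(L \right)} = -3 + 3 L^{2}$ ($D{\left(L \right)} = -8 + \left(\left(L^{2} + \left(L + L\right) L\right) + 5\right) = -8 + \left(\left(L^{2} + 2 L L\right) + 5\right) = -8 + \left(\left(L^{2} + 2 L^{2}\right) + 5\right) = -8 + \left(3 L^{2} + 5\right) = -8 + \left(5 + 3 L^{2}\right) = -3 + 3 L^{2}$)
$- 7 D{\left(Q{\left(-3 \right)} \right)} S{\left(0 \right)} = - 7 \left(-3 + 3 \cdot 0^{2}\right) 3 \cdot 0 = - 7 \left(-3 + 3 \cdot 0\right) 0 = - 7 \left(-3 + 0\right) 0 = \left(-7\right) \left(-3\right) 0 = 21 \cdot 0 = 0$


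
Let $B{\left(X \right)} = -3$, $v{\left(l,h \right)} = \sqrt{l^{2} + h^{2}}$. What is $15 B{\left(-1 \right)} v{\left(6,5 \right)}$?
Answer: $- 45 \sqrt{61} \approx -351.46$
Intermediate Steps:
$v{\left(l,h \right)} = \sqrt{h^{2} + l^{2}}$
$15 B{\left(-1 \right)} v{\left(6,5 \right)} = 15 \left(-3\right) \sqrt{5^{2} + 6^{2}} = - 45 \sqrt{25 + 36} = - 45 \sqrt{61}$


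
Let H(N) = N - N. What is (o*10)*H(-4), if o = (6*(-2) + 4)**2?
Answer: 0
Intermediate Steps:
H(N) = 0
o = 64 (o = (-12 + 4)**2 = (-8)**2 = 64)
(o*10)*H(-4) = (64*10)*0 = 640*0 = 0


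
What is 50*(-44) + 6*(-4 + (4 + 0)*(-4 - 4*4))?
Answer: -2704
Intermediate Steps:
50*(-44) + 6*(-4 + (4 + 0)*(-4 - 4*4)) = -2200 + 6*(-4 + 4*(-4 - 16)) = -2200 + 6*(-4 + 4*(-20)) = -2200 + 6*(-4 - 80) = -2200 + 6*(-84) = -2200 - 504 = -2704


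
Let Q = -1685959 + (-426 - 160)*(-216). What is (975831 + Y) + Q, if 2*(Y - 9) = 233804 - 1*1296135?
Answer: -2229417/2 ≈ -1.1147e+6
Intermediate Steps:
Q = -1559383 (Q = -1685959 - 586*(-216) = -1685959 + 126576 = -1559383)
Y = -1062313/2 (Y = 9 + (233804 - 1*1296135)/2 = 9 + (233804 - 1296135)/2 = 9 + (½)*(-1062331) = 9 - 1062331/2 = -1062313/2 ≈ -5.3116e+5)
(975831 + Y) + Q = (975831 - 1062313/2) - 1559383 = 889349/2 - 1559383 = -2229417/2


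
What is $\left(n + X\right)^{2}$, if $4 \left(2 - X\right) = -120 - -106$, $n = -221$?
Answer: $\frac{185761}{4} \approx 46440.0$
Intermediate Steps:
$X = \frac{11}{2}$ ($X = 2 - \frac{-120 - -106}{4} = 2 - \frac{-120 + 106}{4} = 2 - - \frac{7}{2} = 2 + \frac{7}{2} = \frac{11}{2} \approx 5.5$)
$\left(n + X\right)^{2} = \left(-221 + \frac{11}{2}\right)^{2} = \left(- \frac{431}{2}\right)^{2} = \frac{185761}{4}$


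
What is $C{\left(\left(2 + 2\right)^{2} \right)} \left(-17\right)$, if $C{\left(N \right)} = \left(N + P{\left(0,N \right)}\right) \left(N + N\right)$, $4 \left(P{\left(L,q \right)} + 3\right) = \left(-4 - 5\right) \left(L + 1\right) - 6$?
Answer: $-5032$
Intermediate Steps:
$P{\left(L,q \right)} = - \frac{27}{4} - \frac{9 L}{4}$ ($P{\left(L,q \right)} = -3 + \frac{\left(-4 - 5\right) \left(L + 1\right) - 6}{4} = -3 + \frac{- 9 \left(1 + L\right) - 6}{4} = -3 + \frac{\left(-9 - 9 L\right) - 6}{4} = -3 + \frac{-15 - 9 L}{4} = -3 - \left(\frac{15}{4} + \frac{9 L}{4}\right) = - \frac{27}{4} - \frac{9 L}{4}$)
$C{\left(N \right)} = 2 N \left(- \frac{27}{4} + N\right)$ ($C{\left(N \right)} = \left(N - \frac{27}{4}\right) \left(N + N\right) = \left(N + \left(- \frac{27}{4} + 0\right)\right) 2 N = \left(N - \frac{27}{4}\right) 2 N = \left(- \frac{27}{4} + N\right) 2 N = 2 N \left(- \frac{27}{4} + N\right)$)
$C{\left(\left(2 + 2\right)^{2} \right)} \left(-17\right) = \frac{\left(2 + 2\right)^{2} \left(-27 + 4 \left(2 + 2\right)^{2}\right)}{2} \left(-17\right) = \frac{4^{2} \left(-27 + 4 \cdot 4^{2}\right)}{2} \left(-17\right) = \frac{1}{2} \cdot 16 \left(-27 + 4 \cdot 16\right) \left(-17\right) = \frac{1}{2} \cdot 16 \left(-27 + 64\right) \left(-17\right) = \frac{1}{2} \cdot 16 \cdot 37 \left(-17\right) = 296 \left(-17\right) = -5032$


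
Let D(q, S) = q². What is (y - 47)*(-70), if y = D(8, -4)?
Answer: -1190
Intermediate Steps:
y = 64 (y = 8² = 64)
(y - 47)*(-70) = (64 - 47)*(-70) = 17*(-70) = -1190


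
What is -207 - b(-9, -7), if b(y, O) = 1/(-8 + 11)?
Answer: -622/3 ≈ -207.33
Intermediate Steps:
b(y, O) = 1/3
-207 - b(-9, -7) = -207 - 1*1/3 = -207 - 1/3 = -622/3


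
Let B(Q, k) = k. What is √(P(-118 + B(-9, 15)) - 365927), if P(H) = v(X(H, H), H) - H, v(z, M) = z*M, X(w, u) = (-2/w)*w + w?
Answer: I*√355009 ≈ 595.83*I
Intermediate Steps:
X(w, u) = -2 + w
v(z, M) = M*z
P(H) = -H + H*(-2 + H) (P(H) = H*(-2 + H) - H = -H + H*(-2 + H))
√(P(-118 + B(-9, 15)) - 365927) = √((-118 + 15)*(-3 + (-118 + 15)) - 365927) = √(-103*(-3 - 103) - 365927) = √(-103*(-106) - 365927) = √(10918 - 365927) = √(-355009) = I*√355009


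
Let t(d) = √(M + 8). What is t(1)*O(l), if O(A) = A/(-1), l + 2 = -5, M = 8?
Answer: 28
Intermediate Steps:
l = -7 (l = -2 - 5 = -7)
t(d) = 4 (t(d) = √(8 + 8) = √16 = 4)
O(A) = -A (O(A) = A*(-1) = -A)
t(1)*O(l) = 4*(-1*(-7)) = 4*7 = 28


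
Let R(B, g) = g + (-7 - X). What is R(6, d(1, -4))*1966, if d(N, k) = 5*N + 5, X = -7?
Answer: 19660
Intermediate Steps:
d(N, k) = 5 + 5*N
R(B, g) = g (R(B, g) = g + (-7 - 1*(-7)) = g + (-7 + 7) = g + 0 = g)
R(6, d(1, -4))*1966 = (5 + 5*1)*1966 = (5 + 5)*1966 = 10*1966 = 19660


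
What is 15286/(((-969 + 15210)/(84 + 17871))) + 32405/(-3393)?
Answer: 310260580495/16106571 ≈ 19263.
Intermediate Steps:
15286/(((-969 + 15210)/(84 + 17871))) + 32405/(-3393) = 15286/((14241/17955)) + 32405*(-1/3393) = 15286/((14241*(1/17955))) - 32405/3393 = 15286/(4747/5985) - 32405/3393 = 15286*(5985/4747) - 32405/3393 = 91486710/4747 - 32405/3393 = 310260580495/16106571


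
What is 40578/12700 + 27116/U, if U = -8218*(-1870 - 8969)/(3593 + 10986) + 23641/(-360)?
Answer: 1547324835969909/201436621389350 ≈ 7.6814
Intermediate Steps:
U = 31722302581/5248440 (U = -8218/(14579/(-10839)) + 23641*(-1/360) = -8218/(14579*(-1/10839)) - 23641/360 = -8218/(-14579/10839) - 23641/360 = -8218*(-10839/14579) - 23641/360 = 89074902/14579 - 23641/360 = 31722302581/5248440 ≈ 6044.1)
40578/12700 + 27116/U = 40578/12700 + 27116/(31722302581/5248440) = 40578*(1/12700) + 27116*(5248440/31722302581) = 20289/6350 + 142316699040/31722302581 = 1547324835969909/201436621389350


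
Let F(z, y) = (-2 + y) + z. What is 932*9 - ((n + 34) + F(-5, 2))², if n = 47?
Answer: 2612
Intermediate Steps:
F(z, y) = -2 + y + z
932*9 - ((n + 34) + F(-5, 2))² = 932*9 - ((47 + 34) + (-2 + 2 - 5))² = 8388 - (81 - 5)² = 8388 - 1*76² = 8388 - 1*5776 = 8388 - 5776 = 2612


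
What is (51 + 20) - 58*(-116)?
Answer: 6799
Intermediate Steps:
(51 + 20) - 58*(-116) = 71 + 6728 = 6799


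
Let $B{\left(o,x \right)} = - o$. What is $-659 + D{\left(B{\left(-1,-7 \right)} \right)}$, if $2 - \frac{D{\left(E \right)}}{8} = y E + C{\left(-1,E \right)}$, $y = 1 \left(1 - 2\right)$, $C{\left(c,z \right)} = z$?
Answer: $-643$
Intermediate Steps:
$y = -1$ ($y = 1 \left(-1\right) = -1$)
$D{\left(E \right)} = 16$ ($D{\left(E \right)} = 16 - 8 \left(- E + E\right) = 16 - 0 = 16 + 0 = 16$)
$-659 + D{\left(B{\left(-1,-7 \right)} \right)} = -659 + 16 = -643$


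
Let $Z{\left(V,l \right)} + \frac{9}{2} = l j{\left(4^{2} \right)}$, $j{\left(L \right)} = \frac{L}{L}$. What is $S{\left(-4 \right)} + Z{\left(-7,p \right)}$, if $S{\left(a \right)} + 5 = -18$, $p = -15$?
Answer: $- \frac{85}{2} \approx -42.5$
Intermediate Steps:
$S{\left(a \right)} = -23$ ($S{\left(a \right)} = -5 - 18 = -23$)
$j{\left(L \right)} = 1$
$Z{\left(V,l \right)} = - \frac{9}{2} + l$ ($Z{\left(V,l \right)} = - \frac{9}{2} + l 1 = - \frac{9}{2} + l$)
$S{\left(-4 \right)} + Z{\left(-7,p \right)} = -23 - \frac{39}{2} = - \frac{85}{2}$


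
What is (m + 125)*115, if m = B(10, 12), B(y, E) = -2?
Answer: 14145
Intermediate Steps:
m = -2
(m + 125)*115 = (-2 + 125)*115 = 123*115 = 14145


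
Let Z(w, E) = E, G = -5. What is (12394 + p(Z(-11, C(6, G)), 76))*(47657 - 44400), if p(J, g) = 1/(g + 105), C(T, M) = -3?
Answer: 7306476955/181 ≈ 4.0367e+7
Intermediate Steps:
p(J, g) = 1/(105 + g)
(12394 + p(Z(-11, C(6, G)), 76))*(47657 - 44400) = (12394 + 1/(105 + 76))*(47657 - 44400) = (12394 + 1/181)*3257 = (2243315/181)*3257 = 7306476955/181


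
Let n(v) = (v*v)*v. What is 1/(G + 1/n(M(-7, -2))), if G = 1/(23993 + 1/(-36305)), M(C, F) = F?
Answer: -108883233/13605866 ≈ -8.0027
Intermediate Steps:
n(v) = v³ (n(v) = v²*v = v³)
G = 36305/871065864 (G = 1/(23993 - 1/36305) = 1/(871065864/36305) = 36305/871065864 ≈ 4.1679e-5)
1/(G + 1/n(M(-7, -2))) = 1/(36305/871065864 + 1/((-2)³)) = 1/(36305/871065864 + 1/(-8)) = 1/(36305/871065864 - ⅛) = 1/(-13605866/108883233) = -108883233/13605866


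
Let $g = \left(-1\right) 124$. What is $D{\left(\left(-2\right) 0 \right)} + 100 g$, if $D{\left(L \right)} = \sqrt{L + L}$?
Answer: $-12400$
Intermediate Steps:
$g = -124$
$D{\left(L \right)} = \sqrt{2} \sqrt{L}$ ($D{\left(L \right)} = \sqrt{2 L} = \sqrt{2} \sqrt{L}$)
$D{\left(\left(-2\right) 0 \right)} + 100 g = \sqrt{2} \sqrt{\left(-2\right) 0} + 100 \left(-124\right) = \sqrt{2} \sqrt{0} - 12400 = \sqrt{2} \cdot 0 - 12400 = 0 - 12400 = -12400$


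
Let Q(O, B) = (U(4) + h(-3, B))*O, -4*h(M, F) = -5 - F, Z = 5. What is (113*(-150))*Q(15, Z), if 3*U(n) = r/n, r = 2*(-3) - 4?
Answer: -423750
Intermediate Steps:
h(M, F) = 5/4 + F/4 (h(M, F) = -(-5 - F)/4 = 5/4 + F/4)
r = -10 (r = -6 - 4 = -10)
U(n) = -10/(3*n) (U(n) = (-10/n)/3 = -10/(3*n))
Q(O, B) = O*(5/12 + B/4) (Q(O, B) = (-10/3/4 + (5/4 + B/4))*O = (-10/3*1/4 + (5/4 + B/4))*O = (-5/6 + (5/4 + B/4))*O = (5/12 + B/4)*O = O*(5/12 + B/4))
(113*(-150))*Q(15, Z) = (113*(-150))*((1/12)*15*(5 + 3*5)) = -2825*15*(5 + 15)/2 = -2825*15*20/2 = -16950*25 = -423750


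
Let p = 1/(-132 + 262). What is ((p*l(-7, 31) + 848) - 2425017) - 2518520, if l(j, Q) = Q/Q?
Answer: -642549569/130 ≈ -4.9427e+6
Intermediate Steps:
l(j, Q) = 1
p = 1/130 ≈ 0.0076923
((p*l(-7, 31) + 848) - 2425017) - 2518520 = (((1/130)*1 + 848) - 2425017) - 2518520 = ((1/130 + 848) - 2425017) - 2518520 = (110241/130 - 2425017) - 2518520 = -315141969/130 - 2518520 = -642549569/130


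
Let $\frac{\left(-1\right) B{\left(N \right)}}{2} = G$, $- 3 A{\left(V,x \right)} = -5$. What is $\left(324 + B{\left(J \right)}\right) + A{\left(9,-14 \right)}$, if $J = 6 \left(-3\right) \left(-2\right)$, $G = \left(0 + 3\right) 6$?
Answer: $\frac{869}{3} \approx 289.67$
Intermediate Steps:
$A{\left(V,x \right)} = \frac{5}{3}$ ($A{\left(V,x \right)} = \left(- \frac{1}{3}\right) \left(-5\right) = \frac{5}{3}$)
$G = 18$ ($G = 3 \cdot 6 = 18$)
$J = 36$ ($J = \left(-18\right) \left(-2\right) = 36$)
$B{\left(N \right)} = -36$ ($B{\left(N \right)} = \left(-2\right) 18 = -36$)
$\left(324 + B{\left(J \right)}\right) + A{\left(9,-14 \right)} = \left(324 - 36\right) + \frac{5}{3} = 288 + \frac{5}{3} = \frac{869}{3}$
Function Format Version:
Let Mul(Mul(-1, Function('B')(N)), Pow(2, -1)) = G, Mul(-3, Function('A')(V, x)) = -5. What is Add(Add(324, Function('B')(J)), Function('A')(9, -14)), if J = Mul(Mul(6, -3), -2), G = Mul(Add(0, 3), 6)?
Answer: Rational(869, 3) ≈ 289.67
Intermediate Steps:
Function('A')(V, x) = Rational(5, 3) (Function('A')(V, x) = Mul(Rational(-1, 3), -5) = Rational(5, 3))
G = 18 (G = Mul(3, 6) = 18)
J = 36 (J = Mul(-18, -2) = 36)
Function('B')(N) = -36 (Function('B')(N) = Mul(-2, 18) = -36)
Add(Add(324, Function('B')(J)), Function('A')(9, -14)) = Add(Add(324, -36), Rational(5, 3)) = Add(288, Rational(5, 3)) = Rational(869, 3)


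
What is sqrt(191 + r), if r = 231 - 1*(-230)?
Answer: 2*sqrt(163) ≈ 25.534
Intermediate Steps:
r = 461 (r = 231 + 230 = 461)
sqrt(191 + r) = sqrt(191 + 461) = sqrt(652) = 2*sqrt(163)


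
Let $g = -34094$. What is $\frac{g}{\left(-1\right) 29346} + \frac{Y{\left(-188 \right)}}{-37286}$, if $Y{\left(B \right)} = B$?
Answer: $\frac{319186483}{273548739} \approx 1.1668$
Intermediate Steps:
$\frac{g}{\left(-1\right) 29346} + \frac{Y{\left(-188 \right)}}{-37286} = - \frac{34094}{\left(-1\right) 29346} - \frac{188}{-37286} = - \frac{34094}{-29346} - - \frac{94}{18643} = \left(-34094\right) \left(- \frac{1}{29346}\right) + \frac{94}{18643} = \frac{17047}{14673} + \frac{94}{18643} = \frac{319186483}{273548739}$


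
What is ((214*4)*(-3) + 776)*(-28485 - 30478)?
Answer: 105661696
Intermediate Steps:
((214*4)*(-3) + 776)*(-28485 - 30478) = (856*(-3) + 776)*(-58963) = (-2568 + 776)*(-58963) = -1792*(-58963) = 105661696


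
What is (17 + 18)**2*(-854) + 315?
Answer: -1045835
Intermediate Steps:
(17 + 18)**2*(-854) + 315 = 35**2*(-854) + 315 = 1225*(-854) + 315 = -1046150 + 315 = -1045835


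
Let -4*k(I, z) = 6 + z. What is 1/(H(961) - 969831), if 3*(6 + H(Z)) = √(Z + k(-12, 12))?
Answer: -17457066/16930508516329 - 3*√3826/16930508516329 ≈ -1.0311e-6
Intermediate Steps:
k(I, z) = -3/2 - z/4 (k(I, z) = -(6 + z)/4 = -3/2 - z/4)
H(Z) = -6 + √(-9/2 + Z)/3 (H(Z) = -6 + √(Z + (-3/2 - ¼*12))/3 = -6 + √(Z + (-3/2 - 3))/3 = -6 + √(Z - 9/2)/3 = -6 + √(-9/2 + Z)/3)
1/(H(961) - 969831) = 1/((-6 + √(-18 + 4*961)/6) - 969831) = 1/((-6 + √(-18 + 3844)/6) - 969831) = 1/((-6 + √3826/6) - 969831) = 1/(-969837 + √3826/6)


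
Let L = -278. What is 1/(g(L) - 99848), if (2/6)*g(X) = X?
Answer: -1/100682 ≈ -9.9323e-6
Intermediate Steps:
g(X) = 3*X
1/(g(L) - 99848) = 1/(3*(-278) - 99848) = 1/(-834 - 99848) = 1/(-100682) = -1/100682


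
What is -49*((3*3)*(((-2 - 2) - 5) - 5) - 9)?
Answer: 6615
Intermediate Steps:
-49*((3*3)*(((-2 - 2) - 5) - 5) - 9) = -49*(9*((-4 - 5) - 5) - 9) = -49*(9*(-9 - 5) - 9) = -49*(9*(-14) - 9) = -49*(-126 - 9) = -49*(-135) = 6615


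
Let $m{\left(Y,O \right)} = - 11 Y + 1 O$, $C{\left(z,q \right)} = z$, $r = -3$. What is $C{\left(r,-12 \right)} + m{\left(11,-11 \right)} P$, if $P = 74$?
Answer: $-9771$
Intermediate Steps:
$m{\left(Y,O \right)} = O - 11 Y$ ($m{\left(Y,O \right)} = - 11 Y + O = O - 11 Y$)
$C{\left(r,-12 \right)} + m{\left(11,-11 \right)} P = -3 + \left(-11 - 121\right) 74 = -3 - 9768 = -9771$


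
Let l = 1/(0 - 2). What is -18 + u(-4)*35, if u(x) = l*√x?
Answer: -18 - 35*I ≈ -18.0 - 35.0*I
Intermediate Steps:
l = -½ (l = 1/(-2) = -½ ≈ -0.50000)
u(x) = -√x/2
-18 + u(-4)*35 = -18 - I*35 = -18 - 35*I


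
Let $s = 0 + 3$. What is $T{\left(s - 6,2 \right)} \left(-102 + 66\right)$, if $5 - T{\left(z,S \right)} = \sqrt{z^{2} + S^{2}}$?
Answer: $-180 + 36 \sqrt{13} \approx -50.2$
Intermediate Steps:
$s = 3$
$T{\left(z,S \right)} = 5 - \sqrt{S^{2} + z^{2}}$ ($T{\left(z,S \right)} = 5 - \sqrt{z^{2} + S^{2}} = 5 - \sqrt{S^{2} + z^{2}}$)
$T{\left(s - 6,2 \right)} \left(-102 + 66\right) = \left(5 - \sqrt{2^{2} + \left(3 - 6\right)^{2}}\right) \left(-102 + 66\right) = \left(5 - \sqrt{4 + \left(3 - 6\right)^{2}}\right) \left(-36\right) = \left(5 - \sqrt{4 + \left(-3\right)^{2}}\right) \left(-36\right) = \left(5 - \sqrt{4 + 9}\right) \left(-36\right) = \left(5 - \sqrt{13}\right) \left(-36\right) = -180 + 36 \sqrt{13}$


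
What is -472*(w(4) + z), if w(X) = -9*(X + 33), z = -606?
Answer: 443208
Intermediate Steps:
w(X) = -297 - 9*X (w(X) = -9*(33 + X) = -297 - 9*X)
-472*(w(4) + z) = -472*((-297 - 9*4) - 606) = -472*((-297 - 36) - 606) = -472*(-333 - 606) = -472*(-939) = 443208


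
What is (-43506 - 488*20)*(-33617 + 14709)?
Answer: 1007153528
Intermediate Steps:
(-43506 - 488*20)*(-33617 + 14709) = (-43506 - 9760)*(-18908) = -53266*(-18908) = 1007153528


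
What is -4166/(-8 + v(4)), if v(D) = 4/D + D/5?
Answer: 20830/31 ≈ 671.94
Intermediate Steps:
v(D) = 4/D + D/5 (v(D) = 4/D + D*(1/5) = 4/D + D/5)
-4166/(-8 + v(4)) = -4166/(-8 + (4/4 + (1/5)*4)) = -4166/(-8 + (4*(1/4) + 4/5)) = -4166/(-8 + (1 + 4/5)) = -4166/(-8 + 9/5) = -4166/(-31/5) = -5/31*(-4166) = 20830/31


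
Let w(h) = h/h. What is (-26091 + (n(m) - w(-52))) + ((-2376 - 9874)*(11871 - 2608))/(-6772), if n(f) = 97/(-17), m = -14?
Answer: -537726271/57562 ≈ -9341.7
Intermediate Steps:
n(f) = -97/17 (n(f) = 97*(-1/17) = -97/17)
w(h) = 1
(-26091 + (n(m) - w(-52))) + ((-2376 - 9874)*(11871 - 2608))/(-6772) = (-26091 + (-97/17 - 1*1)) + ((-2376 - 9874)*(11871 - 2608))/(-6772) = (-26091 + (-97/17 - 1)) - 12250*9263*(-1/6772) = (-26091 - 114/17) - 113471750*(-1/6772) = -443661/17 + 56735875/3386 = -537726271/57562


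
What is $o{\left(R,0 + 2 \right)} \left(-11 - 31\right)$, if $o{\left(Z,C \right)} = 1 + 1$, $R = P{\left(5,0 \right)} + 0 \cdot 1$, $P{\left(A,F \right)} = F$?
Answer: $-84$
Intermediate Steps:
$R = 0$ ($R = 0 + 0 \cdot 1 = 0 + 0 = 0$)
$o{\left(Z,C \right)} = 2$
$o{\left(R,0 + 2 \right)} \left(-11 - 31\right) = 2 \left(-11 - 31\right) = 2 \left(-42\right) = -84$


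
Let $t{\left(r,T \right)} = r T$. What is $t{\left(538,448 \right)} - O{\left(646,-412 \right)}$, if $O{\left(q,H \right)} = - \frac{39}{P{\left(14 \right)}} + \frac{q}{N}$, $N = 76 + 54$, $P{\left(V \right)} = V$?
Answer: $\frac{219329853}{910} \approx 2.4102 \cdot 10^{5}$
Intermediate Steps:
$N = 130$
$O{\left(q,H \right)} = - \frac{39}{14} + \frac{q}{130}$
$t{\left(r,T \right)} = T r$
$t{\left(538,448 \right)} - O{\left(646,-412 \right)} = 448 \cdot 538 - \left(- \frac{39}{14} + \frac{1}{130} \cdot 646\right) = 241024 - \left(- \frac{39}{14} + \frac{323}{65}\right) = 241024 - \frac{1987}{910} = \frac{219329853}{910}$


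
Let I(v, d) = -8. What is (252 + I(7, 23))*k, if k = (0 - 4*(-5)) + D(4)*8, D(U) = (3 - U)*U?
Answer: -2928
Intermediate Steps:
D(U) = U*(3 - U)
k = -12 (k = (0 - 4*(-5)) + (4*(3 - 1*4))*8 = (0 + 20) + (4*(3 - 4))*8 = 20 + (4*(-1))*8 = 20 - 4*8 = 20 - 32 = -12)
(252 + I(7, 23))*k = (252 - 8)*(-12) = 244*(-12) = -2928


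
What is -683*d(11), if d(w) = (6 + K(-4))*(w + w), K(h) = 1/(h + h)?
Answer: -353111/4 ≈ -88278.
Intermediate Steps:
K(h) = 1/(2*h)
d(w) = 47*w/4 (d(w) = (6 + (½)/(-4))*(w + w) = (6 + (½)*(-¼))*(2*w) = (6 - ⅛)*(2*w) = 47*(2*w)/8 = 47*w/4)
-683*d(11) = -32101*11/4 = -683*517/4 = -353111/4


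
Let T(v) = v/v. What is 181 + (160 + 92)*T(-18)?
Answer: 433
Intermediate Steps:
T(v) = 1
181 + (160 + 92)*T(-18) = 181 + (160 + 92)*1 = 181 + 252*1 = 181 + 252 = 433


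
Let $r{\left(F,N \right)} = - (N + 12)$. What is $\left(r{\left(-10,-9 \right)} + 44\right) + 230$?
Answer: $271$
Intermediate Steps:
$r{\left(F,N \right)} = -12 - N$ ($r{\left(F,N \right)} = - (12 + N) = -12 - N$)
$\left(r{\left(-10,-9 \right)} + 44\right) + 230 = \left(\left(-12 - -9\right) + 44\right) + 230 = \left(\left(-12 + 9\right) + 44\right) + 230 = \left(-3 + 44\right) + 230 = 41 + 230 = 271$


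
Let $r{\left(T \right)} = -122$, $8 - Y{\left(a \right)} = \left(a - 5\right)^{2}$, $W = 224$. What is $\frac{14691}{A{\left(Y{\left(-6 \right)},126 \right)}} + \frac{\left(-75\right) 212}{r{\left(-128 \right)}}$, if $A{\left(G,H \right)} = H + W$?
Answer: $\frac{3678651}{21350} \approx 172.3$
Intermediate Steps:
$Y{\left(a \right)} = 8 - \left(-5 + a\right)^{2}$ ($Y{\left(a \right)} = 8 - \left(a - 5\right)^{2} = 8 - \left(-5 + a\right)^{2}$)
$A{\left(G,H \right)} = 224 + H$ ($A{\left(G,H \right)} = H + 224 = 224 + H$)
$\frac{14691}{A{\left(Y{\left(-6 \right)},126 \right)}} + \frac{\left(-75\right) 212}{r{\left(-128 \right)}} = \frac{14691}{224 + 126} + \frac{\left(-75\right) 212}{-122} = \frac{14691}{350} - - \frac{7950}{61} = 14691 \cdot \frac{1}{350} + \frac{7950}{61} = \frac{14691}{350} + \frac{7950}{61} = \frac{3678651}{21350}$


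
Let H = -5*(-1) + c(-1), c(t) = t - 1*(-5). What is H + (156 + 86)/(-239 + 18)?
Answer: 1747/221 ≈ 7.9050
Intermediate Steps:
c(t) = 5 + t (c(t) = t + 5 = 5 + t)
H = 9 (H = -5*(-1) + (5 - 1) = 5 + 4 = 9)
H + (156 + 86)/(-239 + 18) = 9 + (156 + 86)/(-239 + 18) = 9 + 242/(-221) = 9 + 242*(-1/221) = 9 - 242/221 = 1747/221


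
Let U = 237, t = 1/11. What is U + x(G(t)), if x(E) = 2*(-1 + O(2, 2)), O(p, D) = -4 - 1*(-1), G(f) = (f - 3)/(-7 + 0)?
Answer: 229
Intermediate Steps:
t = 1/11 ≈ 0.090909
G(f) = 3/7 - f/7 (G(f) = (-3 + f)/(-7) = (-3 + f)*(-⅐) = 3/7 - f/7)
O(p, D) = -3 (O(p, D) = -4 + 1 = -3)
x(E) = -8 (x(E) = 2*(-1 - 3) = 2*(-4) = -8)
U + x(G(t)) = 237 - 8 = 229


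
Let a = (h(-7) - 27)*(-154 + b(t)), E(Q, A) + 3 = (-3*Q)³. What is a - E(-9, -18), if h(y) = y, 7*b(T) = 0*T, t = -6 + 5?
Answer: -14444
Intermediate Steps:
t = -1
b(T) = 0 (b(T) = (0*T)/7 = (⅐)*0 = 0)
E(Q, A) = -3 - 27*Q³ (E(Q, A) = -3 + (-3*Q)³ = -3 - 27*Q³)
a = 5236 (a = (-7 - 27)*(-154 + 0) = -34*(-154) = 5236)
a - E(-9, -18) = 5236 - (-3 - 27*(-9)³) = 5236 - (-3 - 27*(-729)) = 5236 - (-3 + 19683) = 5236 - 1*19680 = 5236 - 19680 = -14444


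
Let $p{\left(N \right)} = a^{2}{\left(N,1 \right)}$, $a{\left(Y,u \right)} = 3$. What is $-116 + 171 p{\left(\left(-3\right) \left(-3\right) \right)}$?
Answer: $1423$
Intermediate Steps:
$p{\left(N \right)} = 9$ ($p{\left(N \right)} = 3^{2} = 9$)
$-116 + 171 p{\left(\left(-3\right) \left(-3\right) \right)} = -116 + 171 \cdot 9 = -116 + 1539 = 1423$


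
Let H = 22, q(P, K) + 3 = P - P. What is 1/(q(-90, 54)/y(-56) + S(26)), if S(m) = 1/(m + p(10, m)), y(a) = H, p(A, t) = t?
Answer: -572/67 ≈ -8.5373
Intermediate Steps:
q(P, K) = -3 (q(P, K) = -3 + (P - P) = -3 + 0 = -3)
y(a) = 22
S(m) = 1/(2*m) (S(m) = 1/(m + m) = 1/(2*m))
1/(q(-90, 54)/y(-56) + S(26)) = 1/(-3/22 + (½)/26) = 1/(-3*1/22 + (½)*(1/26)) = 1/(-3/22 + 1/52) = 1/(-67/572) = -572/67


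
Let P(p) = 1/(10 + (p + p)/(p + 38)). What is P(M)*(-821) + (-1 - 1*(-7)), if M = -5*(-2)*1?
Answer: -9102/125 ≈ -72.816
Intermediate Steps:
M = 10 (M = 10*1 = 10)
P(p) = 1/(10 + 2*p/(38 + p)) (P(p) = 1/(10 + (2*p)/(38 + p)) = 1/(10 + 2*p/(38 + p)))
P(M)*(-821) + (-1 - 1*(-7)) = ((38 + 10)/(4*(95 + 3*10)))*(-821) + (-1 - 1*(-7)) = ((¼)*48/(95 + 30))*(-821) + (-1 + 7) = ((¼)*48/125)*(-821) + 6 = ((¼)*(1/125)*48)*(-821) + 6 = (12/125)*(-821) + 6 = -9852/125 + 6 = -9102/125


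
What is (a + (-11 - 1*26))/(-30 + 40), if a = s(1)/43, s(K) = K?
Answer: -159/43 ≈ -3.6977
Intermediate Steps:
a = 1/43 ≈ 0.023256
(a + (-11 - 1*26))/(-30 + 40) = (1/43 + (-11 - 1*26))/(-30 + 40) = (1/43 + (-11 - 26))/10 = (1/43 - 37)/10 = (⅒)*(-1590/43) = -159/43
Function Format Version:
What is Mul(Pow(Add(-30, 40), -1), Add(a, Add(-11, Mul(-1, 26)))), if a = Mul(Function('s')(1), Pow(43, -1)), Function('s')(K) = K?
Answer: Rational(-159, 43) ≈ -3.6977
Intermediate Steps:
a = Rational(1, 43) (a = Mul(1, Pow(43, -1)) = Mul(1, Rational(1, 43)) = Rational(1, 43) ≈ 0.023256)
Mul(Pow(Add(-30, 40), -1), Add(a, Add(-11, Mul(-1, 26)))) = Mul(Pow(Add(-30, 40), -1), Add(Rational(1, 43), Add(-11, Mul(-1, 26)))) = Mul(Pow(10, -1), Add(Rational(1, 43), Add(-11, -26))) = Mul(Rational(1, 10), Add(Rational(1, 43), -37)) = Mul(Rational(1, 10), Rational(-1590, 43)) = Rational(-159, 43)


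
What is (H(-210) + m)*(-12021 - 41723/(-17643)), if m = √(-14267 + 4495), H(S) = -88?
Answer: 18659940640/17643 - 424089560*I*√2443/17643 ≈ 1.0576e+6 - 1.1881e+6*I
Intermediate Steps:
m = 2*I*√2443 (m = √(-9772) = 2*I*√2443 ≈ 98.853*I)
(H(-210) + m)*(-12021 - 41723/(-17643)) = (-88 + 2*I*√2443)*(-12021 - 41723/(-17643)) = (-88 + 2*I*√2443)*(-12021 - 41723*(-1/17643)) = (-88 + 2*I*√2443)*(-12021 + 41723/17643) = (-88 + 2*I*√2443)*(-212044780/17643) = 18659940640/17643 - 424089560*I*√2443/17643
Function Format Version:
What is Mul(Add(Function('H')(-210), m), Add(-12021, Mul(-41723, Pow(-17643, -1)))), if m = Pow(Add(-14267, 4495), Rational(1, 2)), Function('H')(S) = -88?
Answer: Add(Rational(18659940640, 17643), Mul(Rational(-424089560, 17643), I, Pow(2443, Rational(1, 2)))) ≈ Add(1.0576e+6, Mul(-1.1881e+6, I))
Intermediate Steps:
m = Mul(2, I, Pow(2443, Rational(1, 2))) (m = Pow(-9772, Rational(1, 2)) = Mul(2, I, Pow(2443, Rational(1, 2))) ≈ Mul(98.853, I))
Mul(Add(Function('H')(-210), m), Add(-12021, Mul(-41723, Pow(-17643, -1)))) = Mul(Add(-88, Mul(2, I, Pow(2443, Rational(1, 2)))), Add(-12021, Mul(-41723, Pow(-17643, -1)))) = Mul(Add(-88, Mul(2, I, Pow(2443, Rational(1, 2)))), Add(-12021, Mul(-41723, Rational(-1, 17643)))) = Mul(Add(-88, Mul(2, I, Pow(2443, Rational(1, 2)))), Add(-12021, Rational(41723, 17643))) = Mul(Add(-88, Mul(2, I, Pow(2443, Rational(1, 2)))), Rational(-212044780, 17643)) = Add(Rational(18659940640, 17643), Mul(Rational(-424089560, 17643), I, Pow(2443, Rational(1, 2))))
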